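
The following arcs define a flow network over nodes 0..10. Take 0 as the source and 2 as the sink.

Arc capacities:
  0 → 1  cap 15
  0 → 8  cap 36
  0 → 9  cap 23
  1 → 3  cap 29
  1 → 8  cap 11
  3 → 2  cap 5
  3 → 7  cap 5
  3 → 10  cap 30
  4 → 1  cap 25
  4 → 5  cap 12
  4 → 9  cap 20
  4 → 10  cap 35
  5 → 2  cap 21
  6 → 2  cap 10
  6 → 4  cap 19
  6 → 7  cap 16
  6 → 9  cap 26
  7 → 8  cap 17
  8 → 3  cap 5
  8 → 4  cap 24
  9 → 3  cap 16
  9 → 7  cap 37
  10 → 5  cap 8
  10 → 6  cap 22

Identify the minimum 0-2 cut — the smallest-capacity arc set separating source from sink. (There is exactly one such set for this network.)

Min-cut arcs: {(3,2), (4,5), (6,2), (10,5)} (total capacity 35)

augment #1: 0→1→3→2 push 5
augment #2: 0→8→4→5→2 push 12
augment #3: 0→1→3→10→5→2 push 8
augment #4: 0→1→3→10→6→2 push 2
augment #5: 0→8→3→10→6→2 push 5
augment #6: 0→8→4→10→6→2 push 3
max flow = 35; residual-reachable set from 0 gives S-side
cut edges (S→T): {(3,2), (4,5), (6,2), (10,5)} total cap 35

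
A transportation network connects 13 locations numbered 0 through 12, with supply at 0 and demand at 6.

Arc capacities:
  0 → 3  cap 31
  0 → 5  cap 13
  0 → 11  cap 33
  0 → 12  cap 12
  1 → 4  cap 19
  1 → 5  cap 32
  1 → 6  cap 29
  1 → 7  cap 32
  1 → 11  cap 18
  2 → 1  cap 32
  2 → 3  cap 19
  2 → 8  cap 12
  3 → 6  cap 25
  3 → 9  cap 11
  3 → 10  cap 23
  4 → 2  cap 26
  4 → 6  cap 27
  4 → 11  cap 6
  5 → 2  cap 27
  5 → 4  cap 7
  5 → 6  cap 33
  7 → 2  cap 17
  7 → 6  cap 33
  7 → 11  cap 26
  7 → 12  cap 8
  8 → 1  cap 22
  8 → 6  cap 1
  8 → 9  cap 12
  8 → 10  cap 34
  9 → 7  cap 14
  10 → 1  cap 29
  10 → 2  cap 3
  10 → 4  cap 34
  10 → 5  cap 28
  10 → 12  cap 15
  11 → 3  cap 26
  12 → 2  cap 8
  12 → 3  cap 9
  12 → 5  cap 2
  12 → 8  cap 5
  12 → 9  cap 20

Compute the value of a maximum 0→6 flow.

Maximum flow value: 82

augment #1: 0→3→6 bottleneck 25, total now 25
augment #2: 0→5→6 bottleneck 13, total now 38
augment #3: 0→12→5→6 bottleneck 2, total now 40
augment #4: 0→12→8→6 bottleneck 1, total now 41
augment #5: 0→3→9→7→6 bottleneck 6, total now 47
augment #6: 0→12→2→1→6 bottleneck 8, total now 55
augment #7: 0→12→8→1→6 bottleneck 1, total now 56
augment #8: 0→11→3→9→7→6 bottleneck 5, total now 61
augment #9: 0→11→3→10→1→6 bottleneck 20, total now 81
augment #10: 0→11→3→10→4→6 bottleneck 1, total now 82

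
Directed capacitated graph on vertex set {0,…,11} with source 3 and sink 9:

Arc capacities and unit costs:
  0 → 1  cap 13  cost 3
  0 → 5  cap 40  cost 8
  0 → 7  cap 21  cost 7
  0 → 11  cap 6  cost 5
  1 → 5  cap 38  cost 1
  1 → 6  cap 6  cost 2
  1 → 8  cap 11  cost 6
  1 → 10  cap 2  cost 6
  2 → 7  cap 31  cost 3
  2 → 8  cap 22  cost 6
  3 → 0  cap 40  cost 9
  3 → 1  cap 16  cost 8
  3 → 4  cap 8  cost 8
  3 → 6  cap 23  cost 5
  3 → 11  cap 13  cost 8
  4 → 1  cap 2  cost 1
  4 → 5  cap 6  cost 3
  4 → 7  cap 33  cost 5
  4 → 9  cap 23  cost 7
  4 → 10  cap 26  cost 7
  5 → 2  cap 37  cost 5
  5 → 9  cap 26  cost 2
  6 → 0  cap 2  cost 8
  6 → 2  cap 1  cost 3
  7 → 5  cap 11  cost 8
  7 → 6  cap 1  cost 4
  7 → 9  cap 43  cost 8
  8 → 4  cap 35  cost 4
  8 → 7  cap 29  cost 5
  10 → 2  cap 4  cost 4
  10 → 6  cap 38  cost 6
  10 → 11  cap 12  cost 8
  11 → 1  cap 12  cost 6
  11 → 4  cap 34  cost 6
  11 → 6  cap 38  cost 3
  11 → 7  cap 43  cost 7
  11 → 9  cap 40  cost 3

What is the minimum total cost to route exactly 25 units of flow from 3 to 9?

Minimum cost for 25 units: 275

shortest-cost path #1: 3→11→9 push 13 @ unit cost 11 (adds 143)
shortest-cost path #2: 3→1→5→9 push 12 @ unit cost 11 (adds 132)
total cost = 275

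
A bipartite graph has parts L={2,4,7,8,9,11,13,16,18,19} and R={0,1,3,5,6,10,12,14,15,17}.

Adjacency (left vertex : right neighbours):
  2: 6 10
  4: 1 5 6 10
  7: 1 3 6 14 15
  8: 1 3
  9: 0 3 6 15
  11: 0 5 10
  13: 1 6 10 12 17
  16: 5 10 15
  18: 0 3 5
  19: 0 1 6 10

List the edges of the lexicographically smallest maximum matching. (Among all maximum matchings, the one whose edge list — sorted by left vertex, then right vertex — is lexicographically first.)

|M| = 9 (so the lex-smallest maximum matching has 9 edges)
process left vertices in ascending order; for each, take the smallest-labelled available neighbour that still permits 9 edges overall, or leave it unmatched if none does
lex-smallest matching: {2-6, 4-1, 7-14, 8-3, 9-0, 11-5, 13-12, 16-15, 19-10}

Lex-smallest maximum matching: {(2,6), (4,1), (7,14), (8,3), (9,0), (11,5), (13,12), (16,15), (19,10)}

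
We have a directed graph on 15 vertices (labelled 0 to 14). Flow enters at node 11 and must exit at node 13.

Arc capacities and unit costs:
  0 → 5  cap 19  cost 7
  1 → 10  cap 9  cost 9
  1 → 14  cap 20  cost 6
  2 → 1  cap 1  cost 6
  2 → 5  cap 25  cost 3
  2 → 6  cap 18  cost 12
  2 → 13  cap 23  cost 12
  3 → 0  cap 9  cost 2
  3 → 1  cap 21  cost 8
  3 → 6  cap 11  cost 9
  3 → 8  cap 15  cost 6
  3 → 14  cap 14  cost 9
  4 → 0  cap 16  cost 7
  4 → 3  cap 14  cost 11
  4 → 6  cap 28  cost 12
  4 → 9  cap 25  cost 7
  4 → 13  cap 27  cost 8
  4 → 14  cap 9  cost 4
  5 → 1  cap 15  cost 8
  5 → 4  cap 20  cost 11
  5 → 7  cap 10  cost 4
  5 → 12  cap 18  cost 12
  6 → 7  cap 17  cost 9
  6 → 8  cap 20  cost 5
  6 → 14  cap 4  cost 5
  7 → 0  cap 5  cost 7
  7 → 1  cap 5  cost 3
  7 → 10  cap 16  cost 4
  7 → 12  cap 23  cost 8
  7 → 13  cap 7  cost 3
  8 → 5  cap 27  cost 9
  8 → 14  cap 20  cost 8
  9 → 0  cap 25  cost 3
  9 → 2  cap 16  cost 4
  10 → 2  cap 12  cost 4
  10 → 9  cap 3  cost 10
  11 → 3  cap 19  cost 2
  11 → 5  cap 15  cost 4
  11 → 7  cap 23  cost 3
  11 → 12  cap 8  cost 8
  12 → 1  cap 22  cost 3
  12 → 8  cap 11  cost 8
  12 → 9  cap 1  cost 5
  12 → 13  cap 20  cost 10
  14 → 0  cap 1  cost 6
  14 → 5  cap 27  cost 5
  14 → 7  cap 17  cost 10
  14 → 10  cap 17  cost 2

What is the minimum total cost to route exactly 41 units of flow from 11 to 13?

shortest-cost path #1: 11→7→13 push 7 @ unit cost 6 (adds 42)
shortest-cost path #2: 11→12→13 push 8 @ unit cost 18 (adds 144)
shortest-cost path #3: 11→7→12→13 push 12 @ unit cost 21 (adds 252)
shortest-cost path #4: 11→7→10→2→13 push 4 @ unit cost 23 (adds 92)
shortest-cost path #5: 11→5→4→13 push 10 @ unit cost 23 (adds 230)
total cost = 760

Minimum cost for 41 units: 760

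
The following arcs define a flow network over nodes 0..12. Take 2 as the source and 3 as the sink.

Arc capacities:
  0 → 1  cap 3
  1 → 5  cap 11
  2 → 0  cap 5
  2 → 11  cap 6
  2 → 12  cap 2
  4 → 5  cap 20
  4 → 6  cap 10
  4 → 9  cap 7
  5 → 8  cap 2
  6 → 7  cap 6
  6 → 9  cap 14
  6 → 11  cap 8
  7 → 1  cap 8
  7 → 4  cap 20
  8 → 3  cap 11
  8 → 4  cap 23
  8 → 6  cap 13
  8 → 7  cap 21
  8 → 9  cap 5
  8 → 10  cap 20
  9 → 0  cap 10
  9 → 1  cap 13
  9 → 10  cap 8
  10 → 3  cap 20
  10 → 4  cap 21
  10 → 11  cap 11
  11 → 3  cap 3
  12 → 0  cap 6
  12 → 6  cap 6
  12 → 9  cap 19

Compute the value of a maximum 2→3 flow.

augment #1: 2→11→3 bottleneck 3, total now 3
augment #2: 2→12→9→10→3 bottleneck 2, total now 5
augment #3: 2→0→1→5→8→3 bottleneck 2, total now 7

Maximum flow value: 7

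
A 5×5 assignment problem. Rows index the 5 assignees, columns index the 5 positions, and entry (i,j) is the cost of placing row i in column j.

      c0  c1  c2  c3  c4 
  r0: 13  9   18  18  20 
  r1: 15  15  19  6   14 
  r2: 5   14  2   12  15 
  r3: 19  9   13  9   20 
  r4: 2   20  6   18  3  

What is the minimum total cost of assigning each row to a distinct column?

Minimum assignment cost: 33

optimal assignment: row0→col0 (cost 13), row1→col3 (cost 6), row2→col2 (cost 2), row3→col1 (cost 9), row4→col4 (cost 3)
total = 13 + 6 + 2 + 9 + 3 = 33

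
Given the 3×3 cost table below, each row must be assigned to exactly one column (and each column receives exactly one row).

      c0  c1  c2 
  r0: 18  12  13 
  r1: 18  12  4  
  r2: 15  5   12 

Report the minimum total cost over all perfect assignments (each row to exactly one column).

Minimum assignment cost: 27

optimal assignment: row0→col0 (cost 18), row1→col2 (cost 4), row2→col1 (cost 5)
total = 18 + 4 + 5 = 27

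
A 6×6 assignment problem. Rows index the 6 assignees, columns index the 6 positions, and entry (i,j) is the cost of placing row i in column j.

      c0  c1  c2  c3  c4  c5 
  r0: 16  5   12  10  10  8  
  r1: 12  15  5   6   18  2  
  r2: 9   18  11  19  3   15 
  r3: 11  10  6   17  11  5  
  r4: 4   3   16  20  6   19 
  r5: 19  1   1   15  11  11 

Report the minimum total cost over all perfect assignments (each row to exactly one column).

optimal assignment: row0→col1 (cost 5), row1→col3 (cost 6), row2→col4 (cost 3), row3→col5 (cost 5), row4→col0 (cost 4), row5→col2 (cost 1)
total = 5 + 6 + 3 + 5 + 4 + 1 = 24

Minimum assignment cost: 24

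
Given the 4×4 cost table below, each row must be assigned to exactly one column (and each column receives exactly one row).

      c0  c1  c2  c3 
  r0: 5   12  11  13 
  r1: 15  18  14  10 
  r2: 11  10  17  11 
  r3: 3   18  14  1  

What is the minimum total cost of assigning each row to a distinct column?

Minimum assignment cost: 30

optimal assignment: row0→col0 (cost 5), row1→col2 (cost 14), row2→col1 (cost 10), row3→col3 (cost 1)
total = 5 + 14 + 10 + 1 = 30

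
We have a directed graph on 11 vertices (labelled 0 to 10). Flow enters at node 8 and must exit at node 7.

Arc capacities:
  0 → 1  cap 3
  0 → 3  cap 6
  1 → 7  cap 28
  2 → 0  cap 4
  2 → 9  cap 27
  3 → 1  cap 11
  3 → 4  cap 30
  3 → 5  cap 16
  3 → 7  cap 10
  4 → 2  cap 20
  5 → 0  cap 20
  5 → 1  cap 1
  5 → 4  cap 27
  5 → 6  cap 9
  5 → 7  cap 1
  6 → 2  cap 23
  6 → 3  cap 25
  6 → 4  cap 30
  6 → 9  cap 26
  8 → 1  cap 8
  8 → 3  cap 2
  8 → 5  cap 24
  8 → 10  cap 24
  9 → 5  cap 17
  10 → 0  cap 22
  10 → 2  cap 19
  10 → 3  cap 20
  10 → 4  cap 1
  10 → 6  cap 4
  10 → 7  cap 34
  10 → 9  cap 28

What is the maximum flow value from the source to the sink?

augment #1: 8→1→7 bottleneck 8, total now 8
augment #2: 8→3→7 bottleneck 2, total now 10
augment #3: 8→5→7 bottleneck 1, total now 11
augment #4: 8→10→7 bottleneck 24, total now 35
augment #5: 8→5→1→7 bottleneck 1, total now 36
augment #6: 8→5→0→1→7 bottleneck 3, total now 39
augment #7: 8→5→0→3→7 bottleneck 6, total now 45
augment #8: 8→5→6→3→7 bottleneck 2, total now 47
augment #9: 8→5→6→3→1→7 bottleneck 7, total now 54

Maximum flow value: 54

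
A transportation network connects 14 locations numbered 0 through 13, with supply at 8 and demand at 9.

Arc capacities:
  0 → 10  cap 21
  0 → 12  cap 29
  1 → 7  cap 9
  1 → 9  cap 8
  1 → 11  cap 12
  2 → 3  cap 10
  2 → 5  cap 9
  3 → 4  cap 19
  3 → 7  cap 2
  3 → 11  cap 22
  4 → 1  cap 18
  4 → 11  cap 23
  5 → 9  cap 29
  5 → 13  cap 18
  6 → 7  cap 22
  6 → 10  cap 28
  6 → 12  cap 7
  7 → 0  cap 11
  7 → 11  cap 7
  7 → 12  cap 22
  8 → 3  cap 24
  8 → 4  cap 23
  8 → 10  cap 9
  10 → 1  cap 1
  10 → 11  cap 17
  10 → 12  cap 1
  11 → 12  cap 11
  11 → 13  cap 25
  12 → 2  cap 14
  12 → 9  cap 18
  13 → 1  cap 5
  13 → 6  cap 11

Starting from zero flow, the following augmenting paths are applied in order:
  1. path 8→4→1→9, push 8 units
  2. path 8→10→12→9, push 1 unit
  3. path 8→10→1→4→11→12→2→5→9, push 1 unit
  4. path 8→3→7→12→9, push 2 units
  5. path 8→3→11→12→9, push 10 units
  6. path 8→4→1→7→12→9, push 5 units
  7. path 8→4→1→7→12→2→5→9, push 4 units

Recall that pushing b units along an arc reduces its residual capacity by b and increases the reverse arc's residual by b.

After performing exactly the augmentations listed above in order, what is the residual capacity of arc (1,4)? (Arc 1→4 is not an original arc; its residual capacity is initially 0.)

after path 1 (8→4→1→9, push 8): res(1,4)=8
after path 2 (8→10→12→9, push 1): res(1,4)=8
after path 3 (8→10→1→4→11→12→2→5→9, push 1): res(1,4)=7
after path 4 (8→3→7→12→9, push 2): res(1,4)=7
after path 5 (8→3→11→12→9, push 10): res(1,4)=7
after path 6 (8→4→1→7→12→9, push 5): res(1,4)=12
after path 7 (8→4→1→7→12→2→5→9, push 4): res(1,4)=16

Residual capacity of (1,4): 16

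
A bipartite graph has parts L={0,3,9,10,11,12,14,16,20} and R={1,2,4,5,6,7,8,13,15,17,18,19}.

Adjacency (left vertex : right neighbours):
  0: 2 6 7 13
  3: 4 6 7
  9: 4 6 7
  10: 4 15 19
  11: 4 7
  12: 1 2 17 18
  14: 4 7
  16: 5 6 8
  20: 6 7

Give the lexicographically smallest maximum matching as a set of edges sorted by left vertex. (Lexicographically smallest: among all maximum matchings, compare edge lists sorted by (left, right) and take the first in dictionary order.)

Lex-smallest maximum matching: {(0,2), (3,4), (9,6), (10,15), (11,7), (12,1), (16,5)}

|M| = 7 (so the lex-smallest maximum matching has 7 edges)
process left vertices in ascending order; for each, take the smallest-labelled available neighbour that still permits 7 edges overall, or leave it unmatched if none does
lex-smallest matching: {0-2, 3-4, 9-6, 10-15, 11-7, 12-1, 16-5}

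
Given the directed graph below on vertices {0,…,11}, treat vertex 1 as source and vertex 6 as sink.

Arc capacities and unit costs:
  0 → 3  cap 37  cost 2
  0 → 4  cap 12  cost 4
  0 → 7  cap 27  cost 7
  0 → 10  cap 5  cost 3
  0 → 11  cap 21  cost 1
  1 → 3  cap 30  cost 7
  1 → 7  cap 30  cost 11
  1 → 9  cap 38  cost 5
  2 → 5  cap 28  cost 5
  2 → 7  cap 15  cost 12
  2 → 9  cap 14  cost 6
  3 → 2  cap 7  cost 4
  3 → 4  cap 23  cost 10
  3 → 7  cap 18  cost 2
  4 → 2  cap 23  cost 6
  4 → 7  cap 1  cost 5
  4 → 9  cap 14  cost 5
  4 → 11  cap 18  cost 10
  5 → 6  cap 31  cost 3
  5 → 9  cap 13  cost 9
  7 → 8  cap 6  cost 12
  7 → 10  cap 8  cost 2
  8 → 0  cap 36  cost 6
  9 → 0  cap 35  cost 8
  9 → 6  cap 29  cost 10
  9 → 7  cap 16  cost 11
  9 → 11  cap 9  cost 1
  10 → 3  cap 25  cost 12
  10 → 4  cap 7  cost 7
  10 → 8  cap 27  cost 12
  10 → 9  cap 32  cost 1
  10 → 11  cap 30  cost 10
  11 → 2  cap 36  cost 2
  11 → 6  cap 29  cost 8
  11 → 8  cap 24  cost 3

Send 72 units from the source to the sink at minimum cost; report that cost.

Minimum cost for 72 units: 1523

shortest-cost path #1: 1→9→11→6 push 9 @ unit cost 14 (adds 126)
shortest-cost path #2: 1→9→6 push 29 @ unit cost 15 (adds 435)
shortest-cost path #3: 1→3→2→5→6 push 7 @ unit cost 19 (adds 133)
shortest-cost path #4: 1→3→7→10→11→6 push 8 @ unit cost 29 (adds 232)
shortest-cost path #5: 1→3→4→2→5→6 push 15 @ unit cost 31 (adds 465)
shortest-cost path #6: 1→7→3→4→2→5→6 push 4 @ unit cost 33 (adds 132)
total cost = 1523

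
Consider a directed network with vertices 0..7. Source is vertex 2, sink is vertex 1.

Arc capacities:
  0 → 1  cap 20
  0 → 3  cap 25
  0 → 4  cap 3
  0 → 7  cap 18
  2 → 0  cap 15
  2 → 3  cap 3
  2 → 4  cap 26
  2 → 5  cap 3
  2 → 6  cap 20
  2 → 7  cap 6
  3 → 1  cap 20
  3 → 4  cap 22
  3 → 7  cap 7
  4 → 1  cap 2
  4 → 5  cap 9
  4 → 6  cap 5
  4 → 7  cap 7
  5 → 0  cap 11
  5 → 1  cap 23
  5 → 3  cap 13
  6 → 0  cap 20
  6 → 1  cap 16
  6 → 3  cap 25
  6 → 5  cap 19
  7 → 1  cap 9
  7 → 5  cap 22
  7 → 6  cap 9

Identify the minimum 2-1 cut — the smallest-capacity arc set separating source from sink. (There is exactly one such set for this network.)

augment #1: 2→0→1 push 15
augment #2: 2→3→1 push 3
augment #3: 2→4→1 push 2
augment #4: 2→5→1 push 3
augment #5: 2→6→1 push 16
augment #6: 2→7→1 push 6
augment #7: 2→4→5→1 push 9
augment #8: 2→4→7→1 push 3
augment #9: 2→6→0→1 push 4
augment #10: 2→4→6→0→1 push 1
augment #11: 2→4→6→3→1 push 4
augment #12: 2→4→7→5→1 push 4
max flow = 70; residual-reachable set from 2 gives S-side
cut edges (S→T): {(2,0), (2,3), (2,5), (2,6), (2,7), (4,1), (4,5), (4,6), (4,7)} total cap 70

Min-cut arcs: {(2,0), (2,3), (2,5), (2,6), (2,7), (4,1), (4,5), (4,6), (4,7)} (total capacity 70)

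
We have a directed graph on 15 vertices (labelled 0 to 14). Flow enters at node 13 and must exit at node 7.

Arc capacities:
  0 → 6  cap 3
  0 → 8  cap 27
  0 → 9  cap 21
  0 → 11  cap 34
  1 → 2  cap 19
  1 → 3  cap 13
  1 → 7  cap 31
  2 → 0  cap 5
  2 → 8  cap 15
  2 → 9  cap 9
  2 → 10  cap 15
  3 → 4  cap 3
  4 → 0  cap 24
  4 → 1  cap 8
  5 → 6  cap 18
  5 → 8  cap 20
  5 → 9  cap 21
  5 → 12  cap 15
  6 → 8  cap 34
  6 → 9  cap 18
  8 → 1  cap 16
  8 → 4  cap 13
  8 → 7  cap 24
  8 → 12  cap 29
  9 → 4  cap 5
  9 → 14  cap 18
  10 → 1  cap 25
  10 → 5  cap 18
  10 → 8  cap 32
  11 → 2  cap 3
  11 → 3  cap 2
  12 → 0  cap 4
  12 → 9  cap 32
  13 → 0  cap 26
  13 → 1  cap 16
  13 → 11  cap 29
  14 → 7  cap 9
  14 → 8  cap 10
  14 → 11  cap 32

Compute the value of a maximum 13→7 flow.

Maximum flow value: 47

augment #1: 13→1→7 bottleneck 16, total now 16
augment #2: 13→0→8→7 bottleneck 24, total now 40
augment #3: 13→0→8→1→7 bottleneck 2, total now 42
augment #4: 13→11→2→8→1→7 bottleneck 3, total now 45
augment #5: 13→11→3→4→1→7 bottleneck 2, total now 47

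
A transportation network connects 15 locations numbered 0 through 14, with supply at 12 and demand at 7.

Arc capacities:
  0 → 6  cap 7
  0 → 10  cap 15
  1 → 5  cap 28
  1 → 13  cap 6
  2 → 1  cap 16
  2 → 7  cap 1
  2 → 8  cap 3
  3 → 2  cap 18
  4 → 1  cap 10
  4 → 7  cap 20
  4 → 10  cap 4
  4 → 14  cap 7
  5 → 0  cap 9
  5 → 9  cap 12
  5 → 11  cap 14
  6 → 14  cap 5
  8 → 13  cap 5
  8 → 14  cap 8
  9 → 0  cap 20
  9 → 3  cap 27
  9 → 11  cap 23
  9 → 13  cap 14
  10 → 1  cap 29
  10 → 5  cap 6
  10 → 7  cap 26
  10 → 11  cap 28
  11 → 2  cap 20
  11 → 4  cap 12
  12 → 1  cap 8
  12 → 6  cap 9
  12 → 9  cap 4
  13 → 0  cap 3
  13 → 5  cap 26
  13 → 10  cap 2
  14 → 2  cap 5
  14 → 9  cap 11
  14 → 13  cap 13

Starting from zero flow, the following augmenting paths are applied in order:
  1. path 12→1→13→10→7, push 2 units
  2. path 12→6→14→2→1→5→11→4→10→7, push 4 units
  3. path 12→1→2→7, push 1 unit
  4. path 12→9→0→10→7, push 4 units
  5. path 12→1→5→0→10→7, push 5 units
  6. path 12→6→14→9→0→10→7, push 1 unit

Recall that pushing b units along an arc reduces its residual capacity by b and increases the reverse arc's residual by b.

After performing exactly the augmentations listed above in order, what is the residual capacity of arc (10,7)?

Residual capacity of (10,7): 10

after path 1 (12→1→13→10→7, push 2): res(10,7)=24
after path 2 (12→6→14→2→1→5→11→4→10→7, push 4): res(10,7)=20
after path 3 (12→1→2→7, push 1): res(10,7)=20
after path 4 (12→9→0→10→7, push 4): res(10,7)=16
after path 5 (12→1→5→0→10→7, push 5): res(10,7)=11
after path 6 (12→6→14→9→0→10→7, push 1): res(10,7)=10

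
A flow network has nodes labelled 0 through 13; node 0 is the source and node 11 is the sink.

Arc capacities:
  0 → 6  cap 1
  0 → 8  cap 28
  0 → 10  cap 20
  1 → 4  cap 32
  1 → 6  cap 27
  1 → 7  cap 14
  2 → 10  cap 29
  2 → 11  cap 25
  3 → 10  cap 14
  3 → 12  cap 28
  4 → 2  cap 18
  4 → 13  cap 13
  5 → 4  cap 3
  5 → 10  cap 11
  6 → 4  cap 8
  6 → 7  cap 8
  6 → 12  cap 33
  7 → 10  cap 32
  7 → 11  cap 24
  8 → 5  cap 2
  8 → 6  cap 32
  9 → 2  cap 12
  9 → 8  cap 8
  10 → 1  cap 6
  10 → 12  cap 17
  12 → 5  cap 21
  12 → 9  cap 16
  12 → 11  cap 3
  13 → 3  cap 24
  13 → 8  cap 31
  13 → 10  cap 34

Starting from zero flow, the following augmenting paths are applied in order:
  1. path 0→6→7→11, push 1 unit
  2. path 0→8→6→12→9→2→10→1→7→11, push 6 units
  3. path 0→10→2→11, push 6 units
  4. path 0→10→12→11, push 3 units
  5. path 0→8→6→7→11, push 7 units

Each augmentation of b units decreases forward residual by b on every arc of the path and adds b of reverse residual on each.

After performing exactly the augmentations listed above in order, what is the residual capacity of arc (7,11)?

after path 1 (0→6→7→11, push 1): res(7,11)=23
after path 2 (0→8→6→12→9→2→10→1→7→11, push 6): res(7,11)=17
after path 3 (0→10→2→11, push 6): res(7,11)=17
after path 4 (0→10→12→11, push 3): res(7,11)=17
after path 5 (0→8→6→7→11, push 7): res(7,11)=10

Residual capacity of (7,11): 10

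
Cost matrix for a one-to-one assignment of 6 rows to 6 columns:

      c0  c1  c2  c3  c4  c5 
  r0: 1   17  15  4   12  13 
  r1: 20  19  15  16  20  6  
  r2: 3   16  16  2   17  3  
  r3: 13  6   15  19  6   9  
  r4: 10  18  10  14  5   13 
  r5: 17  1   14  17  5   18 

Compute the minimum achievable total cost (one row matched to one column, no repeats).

Minimum assignment cost: 26

optimal assignment: row0→col0 (cost 1), row1→col5 (cost 6), row2→col3 (cost 2), row3→col4 (cost 6), row4→col2 (cost 10), row5→col1 (cost 1)
total = 1 + 6 + 2 + 6 + 10 + 1 = 26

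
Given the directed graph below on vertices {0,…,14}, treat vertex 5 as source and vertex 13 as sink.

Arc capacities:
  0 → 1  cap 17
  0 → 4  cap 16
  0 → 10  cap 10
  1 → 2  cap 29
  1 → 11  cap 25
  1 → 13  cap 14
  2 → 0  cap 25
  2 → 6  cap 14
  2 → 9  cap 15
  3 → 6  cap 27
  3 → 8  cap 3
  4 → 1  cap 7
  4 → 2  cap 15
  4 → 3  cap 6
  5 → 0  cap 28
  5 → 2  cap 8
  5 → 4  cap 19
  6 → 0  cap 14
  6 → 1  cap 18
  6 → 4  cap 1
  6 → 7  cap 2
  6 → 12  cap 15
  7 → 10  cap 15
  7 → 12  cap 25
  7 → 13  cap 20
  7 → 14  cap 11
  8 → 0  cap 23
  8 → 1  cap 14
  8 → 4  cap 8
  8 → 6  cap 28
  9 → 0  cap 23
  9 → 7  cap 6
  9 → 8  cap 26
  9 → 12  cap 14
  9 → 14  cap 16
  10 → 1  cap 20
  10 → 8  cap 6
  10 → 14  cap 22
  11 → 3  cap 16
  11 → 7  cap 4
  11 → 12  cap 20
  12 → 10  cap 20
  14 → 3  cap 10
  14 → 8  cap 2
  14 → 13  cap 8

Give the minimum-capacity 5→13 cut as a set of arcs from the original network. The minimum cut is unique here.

Min-cut arcs: {(1,13), (6,7), (9,7), (11,7), (14,13)} (total capacity 34)

augment #1: 5→0→1→13 push 14
augment #2: 5→0→10→14→13 push 8
augment #3: 5→2→6→7→13 push 2
augment #4: 5→2→9→7→13 push 6
augment #5: 5→0→1→11→7→13 push 3
augment #6: 5→4→1→11→7→13 push 1
max flow = 34; residual-reachable set from 5 gives S-side
cut edges (S→T): {(1,13), (6,7), (9,7), (11,7), (14,13)} total cap 34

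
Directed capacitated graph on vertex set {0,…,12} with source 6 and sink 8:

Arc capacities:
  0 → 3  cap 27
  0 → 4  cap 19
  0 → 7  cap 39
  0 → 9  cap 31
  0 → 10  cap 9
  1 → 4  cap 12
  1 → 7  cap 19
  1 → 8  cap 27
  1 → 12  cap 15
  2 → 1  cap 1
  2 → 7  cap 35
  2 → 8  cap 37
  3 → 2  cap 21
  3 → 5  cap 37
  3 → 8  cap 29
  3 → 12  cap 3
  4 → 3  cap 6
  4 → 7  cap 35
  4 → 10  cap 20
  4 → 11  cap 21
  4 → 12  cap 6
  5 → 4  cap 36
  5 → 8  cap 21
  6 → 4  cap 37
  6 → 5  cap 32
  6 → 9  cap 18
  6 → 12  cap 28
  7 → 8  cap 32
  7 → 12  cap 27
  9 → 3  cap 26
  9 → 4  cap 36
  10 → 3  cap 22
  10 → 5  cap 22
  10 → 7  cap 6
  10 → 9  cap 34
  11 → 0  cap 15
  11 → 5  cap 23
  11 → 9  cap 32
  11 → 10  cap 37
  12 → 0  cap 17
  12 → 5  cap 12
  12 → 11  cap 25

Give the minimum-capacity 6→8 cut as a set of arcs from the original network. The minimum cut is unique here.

Min-cut arcs: {(3,2), (3,8), (5,8), (7,8)} (total capacity 103)

augment #1: 6→5→8 push 21
augment #2: 6→4→3→8 push 6
augment #3: 6→4→7→8 push 31
augment #4: 6→9→3→8 push 18
augment #5: 6→5→4→7→8 push 1
augment #6: 6→12→0→3→8 push 5
augment #7: 6→12→0→3→2→8 push 12
augment #8: 6→5→4→10→3→2→8 push 9
max flow = 103; residual-reachable set from 6 gives S-side
cut edges (S→T): {(3,2), (3,8), (5,8), (7,8)} total cap 103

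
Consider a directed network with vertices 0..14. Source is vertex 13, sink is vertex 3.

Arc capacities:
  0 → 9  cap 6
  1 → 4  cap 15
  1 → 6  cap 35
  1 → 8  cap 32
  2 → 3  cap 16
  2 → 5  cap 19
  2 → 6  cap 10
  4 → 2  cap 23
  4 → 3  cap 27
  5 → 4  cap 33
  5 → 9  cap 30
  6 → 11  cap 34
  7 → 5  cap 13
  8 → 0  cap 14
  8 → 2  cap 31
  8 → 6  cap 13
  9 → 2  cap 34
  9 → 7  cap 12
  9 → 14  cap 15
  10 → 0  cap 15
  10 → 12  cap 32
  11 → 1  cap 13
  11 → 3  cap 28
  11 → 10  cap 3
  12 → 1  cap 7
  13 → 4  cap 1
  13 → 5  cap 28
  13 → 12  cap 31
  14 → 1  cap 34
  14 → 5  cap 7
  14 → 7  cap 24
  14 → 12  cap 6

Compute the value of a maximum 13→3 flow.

Maximum flow value: 36

augment #1: 13→4→3 bottleneck 1, total now 1
augment #2: 13→5→4→3 bottleneck 26, total now 27
augment #3: 13→5→4→2→3 bottleneck 2, total now 29
augment #4: 13→12→1→4→2→3 bottleneck 7, total now 36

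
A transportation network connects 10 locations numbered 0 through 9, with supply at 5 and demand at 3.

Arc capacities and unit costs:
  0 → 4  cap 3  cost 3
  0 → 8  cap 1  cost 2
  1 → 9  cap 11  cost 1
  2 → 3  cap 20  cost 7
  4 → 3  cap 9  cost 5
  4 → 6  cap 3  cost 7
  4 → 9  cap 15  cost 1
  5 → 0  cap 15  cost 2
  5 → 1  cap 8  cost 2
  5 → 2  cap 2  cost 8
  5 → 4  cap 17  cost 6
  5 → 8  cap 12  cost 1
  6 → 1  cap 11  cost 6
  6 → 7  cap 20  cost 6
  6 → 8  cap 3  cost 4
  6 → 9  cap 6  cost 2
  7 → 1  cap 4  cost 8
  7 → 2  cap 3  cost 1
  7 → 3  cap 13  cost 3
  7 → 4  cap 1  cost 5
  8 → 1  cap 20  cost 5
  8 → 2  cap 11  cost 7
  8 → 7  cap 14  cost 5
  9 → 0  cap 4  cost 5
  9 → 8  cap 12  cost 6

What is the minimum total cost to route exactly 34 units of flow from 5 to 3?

shortest-cost path #1: 5→8→7→3 push 12 @ unit cost 9 (adds 108)
shortest-cost path #2: 5→0→4→3 push 3 @ unit cost 10 (adds 30)
shortest-cost path #3: 5→4→3 push 6 @ unit cost 11 (adds 66)
shortest-cost path #4: 5→0→8→7→3 push 1 @ unit cost 12 (adds 12)
shortest-cost path #5: 5→2→3 push 2 @ unit cost 15 (adds 30)
shortest-cost path #6: 5→1→9→8→7→2→3 push 1 @ unit cost 22 (adds 22)
shortest-cost path #7: 5→1→9→8→2→3 push 7 @ unit cost 23 (adds 161)
shortest-cost path #8: 5→4→6→7→2→3 push 2 @ unit cost 27 (adds 54)
total cost = 483

Minimum cost for 34 units: 483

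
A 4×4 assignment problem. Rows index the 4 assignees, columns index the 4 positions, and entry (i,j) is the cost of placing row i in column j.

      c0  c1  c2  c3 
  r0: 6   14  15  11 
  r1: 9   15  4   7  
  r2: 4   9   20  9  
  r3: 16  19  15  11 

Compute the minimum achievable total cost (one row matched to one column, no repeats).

Minimum assignment cost: 30

optimal assignment: row0→col0 (cost 6), row1→col2 (cost 4), row2→col1 (cost 9), row3→col3 (cost 11)
total = 6 + 4 + 9 + 11 = 30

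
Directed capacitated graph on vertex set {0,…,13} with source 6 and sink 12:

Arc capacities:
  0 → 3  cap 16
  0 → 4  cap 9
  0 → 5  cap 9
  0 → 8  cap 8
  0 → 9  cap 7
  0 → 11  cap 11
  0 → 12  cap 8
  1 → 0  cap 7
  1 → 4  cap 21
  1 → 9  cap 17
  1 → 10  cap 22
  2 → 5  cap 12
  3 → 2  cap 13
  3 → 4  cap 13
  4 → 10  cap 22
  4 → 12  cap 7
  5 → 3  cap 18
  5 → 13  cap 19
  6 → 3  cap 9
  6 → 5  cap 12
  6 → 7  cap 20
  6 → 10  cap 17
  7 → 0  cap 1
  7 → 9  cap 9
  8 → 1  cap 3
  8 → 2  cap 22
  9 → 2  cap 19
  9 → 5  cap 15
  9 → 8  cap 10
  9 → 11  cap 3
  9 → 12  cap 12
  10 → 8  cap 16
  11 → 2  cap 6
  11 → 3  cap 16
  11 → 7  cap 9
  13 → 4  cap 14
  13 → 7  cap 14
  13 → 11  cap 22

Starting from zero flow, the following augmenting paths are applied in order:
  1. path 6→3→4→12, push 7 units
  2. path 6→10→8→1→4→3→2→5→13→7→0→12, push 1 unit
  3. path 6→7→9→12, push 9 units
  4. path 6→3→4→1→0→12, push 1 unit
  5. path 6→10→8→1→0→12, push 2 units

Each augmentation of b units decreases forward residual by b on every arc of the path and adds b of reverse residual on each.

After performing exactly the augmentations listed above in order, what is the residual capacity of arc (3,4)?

Residual capacity of (3,4): 6

after path 1 (6→3→4→12, push 7): res(3,4)=6
after path 2 (6→10→8→1→4→3→2→5→13→7→0→12, push 1): res(3,4)=7
after path 3 (6→7→9→12, push 9): res(3,4)=7
after path 4 (6→3→4→1→0→12, push 1): res(3,4)=6
after path 5 (6→10→8→1→0→12, push 2): res(3,4)=6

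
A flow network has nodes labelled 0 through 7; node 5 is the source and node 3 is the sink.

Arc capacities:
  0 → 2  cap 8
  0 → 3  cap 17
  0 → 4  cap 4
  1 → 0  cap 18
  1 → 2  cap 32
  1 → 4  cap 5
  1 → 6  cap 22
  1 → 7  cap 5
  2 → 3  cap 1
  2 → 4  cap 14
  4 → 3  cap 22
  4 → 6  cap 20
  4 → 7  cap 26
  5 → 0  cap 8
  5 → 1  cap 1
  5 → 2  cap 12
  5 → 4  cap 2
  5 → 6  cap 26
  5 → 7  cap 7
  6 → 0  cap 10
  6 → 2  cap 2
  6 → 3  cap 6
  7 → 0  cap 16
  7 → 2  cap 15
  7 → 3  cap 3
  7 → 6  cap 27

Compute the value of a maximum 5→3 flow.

augment #1: 5→0→3 bottleneck 8, total now 8
augment #2: 5→2→3 bottleneck 1, total now 9
augment #3: 5→4→3 bottleneck 2, total now 11
augment #4: 5→6→3 bottleneck 6, total now 17
augment #5: 5→7→3 bottleneck 3, total now 20
augment #6: 5→1→0→3 bottleneck 1, total now 21
augment #7: 5→2→4→3 bottleneck 11, total now 32
augment #8: 5→6→0→3 bottleneck 8, total now 40
augment #9: 5→6→0→4→3 bottleneck 2, total now 42
augment #10: 5→6→2→4→3 bottleneck 2, total now 44
augment #11: 5→7→0→4→3 bottleneck 2, total now 46
augment #12: 5→7→2→4→3 bottleneck 1, total now 47
augment #13: 5→7→0→1→4→3 bottleneck 1, total now 48

Maximum flow value: 48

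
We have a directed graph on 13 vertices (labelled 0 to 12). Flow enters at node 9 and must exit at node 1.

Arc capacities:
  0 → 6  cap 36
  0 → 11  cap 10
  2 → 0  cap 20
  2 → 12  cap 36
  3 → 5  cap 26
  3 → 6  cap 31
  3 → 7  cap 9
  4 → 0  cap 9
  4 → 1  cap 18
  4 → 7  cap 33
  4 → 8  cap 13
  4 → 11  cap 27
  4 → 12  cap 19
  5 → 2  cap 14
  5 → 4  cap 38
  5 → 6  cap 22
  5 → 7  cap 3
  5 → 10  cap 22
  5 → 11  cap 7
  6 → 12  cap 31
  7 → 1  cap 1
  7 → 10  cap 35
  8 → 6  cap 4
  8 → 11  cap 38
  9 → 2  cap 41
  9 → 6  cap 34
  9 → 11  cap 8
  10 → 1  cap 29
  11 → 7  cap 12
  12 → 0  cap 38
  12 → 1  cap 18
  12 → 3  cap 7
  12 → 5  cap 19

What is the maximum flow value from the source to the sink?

augment #1: 9→2→12→1 bottleneck 18, total now 18
augment #2: 9→11→7→1 bottleneck 1, total now 19
augment #3: 9→11→7→10→1 bottleneck 7, total now 26
augment #4: 9→2→12→5→4→1 bottleneck 18, total now 44
augment #5: 9→6→12→5→10→1 bottleneck 1, total now 45
augment #6: 9→2→0→11→7→10→1 bottleneck 4, total now 49
augment #7: 9→6→12→3→5→10→1 bottleneck 7, total now 56

Maximum flow value: 56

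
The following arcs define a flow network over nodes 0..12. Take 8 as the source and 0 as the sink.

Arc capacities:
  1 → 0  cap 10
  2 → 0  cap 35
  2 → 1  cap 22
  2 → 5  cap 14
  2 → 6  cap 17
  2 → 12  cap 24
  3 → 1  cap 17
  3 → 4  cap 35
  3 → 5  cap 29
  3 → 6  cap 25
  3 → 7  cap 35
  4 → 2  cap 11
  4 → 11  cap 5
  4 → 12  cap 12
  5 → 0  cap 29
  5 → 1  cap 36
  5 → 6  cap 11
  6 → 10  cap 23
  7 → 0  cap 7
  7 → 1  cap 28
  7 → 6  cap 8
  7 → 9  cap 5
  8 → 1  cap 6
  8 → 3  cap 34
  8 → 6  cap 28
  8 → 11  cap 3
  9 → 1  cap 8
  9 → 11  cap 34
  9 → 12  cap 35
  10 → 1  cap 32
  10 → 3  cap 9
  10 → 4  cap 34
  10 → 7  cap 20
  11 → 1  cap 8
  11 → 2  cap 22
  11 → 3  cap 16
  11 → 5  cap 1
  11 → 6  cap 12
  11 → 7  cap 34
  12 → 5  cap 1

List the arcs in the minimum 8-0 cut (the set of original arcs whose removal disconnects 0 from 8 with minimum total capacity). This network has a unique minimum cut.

Min-cut arcs: {(6,10), (8,1), (8,3), (8,11)} (total capacity 66)

augment #1: 8→1→0 push 6
augment #2: 8→3→1→0 push 4
augment #3: 8→3→5→0 push 29
augment #4: 8→3→7→0 push 1
augment #5: 8→11→2→0 push 3
augment #6: 8→6→10→7→0 push 6
augment #7: 8→6→10→4→2→0 push 11
augment #8: 8→6→10→4→11→2→0 push 5
augment #9: 8→6→10→7→9→11→2→0 push 1
max flow = 66; residual-reachable set from 8 gives S-side
cut edges (S→T): {(6,10), (8,1), (8,3), (8,11)} total cap 66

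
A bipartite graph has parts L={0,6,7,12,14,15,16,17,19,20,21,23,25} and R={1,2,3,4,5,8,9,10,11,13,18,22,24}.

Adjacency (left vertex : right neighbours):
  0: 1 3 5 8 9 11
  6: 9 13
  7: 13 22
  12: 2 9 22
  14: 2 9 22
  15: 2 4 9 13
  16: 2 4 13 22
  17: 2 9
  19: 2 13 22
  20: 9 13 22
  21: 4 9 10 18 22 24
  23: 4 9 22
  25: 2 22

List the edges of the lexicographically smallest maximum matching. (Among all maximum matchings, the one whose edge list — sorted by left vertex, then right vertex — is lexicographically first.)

|M| = 7 (so the lex-smallest maximum matching has 7 edges)
process left vertices in ascending order; for each, take the smallest-labelled available neighbour that still permits 7 edges overall, or leave it unmatched if none does
lex-smallest matching: {0-1, 6-9, 7-13, 12-2, 14-22, 15-4, 21-10}

Lex-smallest maximum matching: {(0,1), (6,9), (7,13), (12,2), (14,22), (15,4), (21,10)}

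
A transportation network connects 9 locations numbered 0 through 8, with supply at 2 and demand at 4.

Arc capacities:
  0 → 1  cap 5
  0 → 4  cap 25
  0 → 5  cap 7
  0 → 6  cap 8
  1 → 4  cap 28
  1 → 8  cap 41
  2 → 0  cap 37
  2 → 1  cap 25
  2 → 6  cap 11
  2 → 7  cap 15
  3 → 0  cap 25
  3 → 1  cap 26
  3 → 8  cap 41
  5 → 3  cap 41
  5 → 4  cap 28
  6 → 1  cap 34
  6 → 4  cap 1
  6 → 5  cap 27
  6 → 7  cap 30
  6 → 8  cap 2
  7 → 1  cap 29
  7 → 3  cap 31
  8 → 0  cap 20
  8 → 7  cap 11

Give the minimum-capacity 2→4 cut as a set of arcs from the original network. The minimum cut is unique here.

Min-cut arcs: {(0,4), (0,5), (0,6), (1,4), (2,6)} (total capacity 79)

augment #1: 2→0→4 push 25
augment #2: 2→1→4 push 25
augment #3: 2→6→4 push 1
augment #4: 2→0→1→4 push 3
augment #5: 2→0→5→4 push 7
augment #6: 2→6→5→4 push 10
augment #7: 2→0→6→5→4 push 2
augment #8: 2→7→1→0→6→5→4 push 3
augment #9: 2→7→3→0→6→5→4 push 3
max flow = 79; residual-reachable set from 2 gives S-side
cut edges (S→T): {(0,4), (0,5), (0,6), (1,4), (2,6)} total cap 79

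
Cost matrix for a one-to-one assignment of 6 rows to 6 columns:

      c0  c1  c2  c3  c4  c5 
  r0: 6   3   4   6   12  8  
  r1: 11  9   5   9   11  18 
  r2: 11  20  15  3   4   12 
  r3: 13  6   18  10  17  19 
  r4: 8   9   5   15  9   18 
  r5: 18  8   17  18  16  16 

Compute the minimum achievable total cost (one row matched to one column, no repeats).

optimal assignment: row0→col5 (cost 8), row1→col2 (cost 5), row2→col4 (cost 4), row3→col3 (cost 10), row4→col0 (cost 8), row5→col1 (cost 8)
total = 8 + 5 + 4 + 10 + 8 + 8 = 43

Minimum assignment cost: 43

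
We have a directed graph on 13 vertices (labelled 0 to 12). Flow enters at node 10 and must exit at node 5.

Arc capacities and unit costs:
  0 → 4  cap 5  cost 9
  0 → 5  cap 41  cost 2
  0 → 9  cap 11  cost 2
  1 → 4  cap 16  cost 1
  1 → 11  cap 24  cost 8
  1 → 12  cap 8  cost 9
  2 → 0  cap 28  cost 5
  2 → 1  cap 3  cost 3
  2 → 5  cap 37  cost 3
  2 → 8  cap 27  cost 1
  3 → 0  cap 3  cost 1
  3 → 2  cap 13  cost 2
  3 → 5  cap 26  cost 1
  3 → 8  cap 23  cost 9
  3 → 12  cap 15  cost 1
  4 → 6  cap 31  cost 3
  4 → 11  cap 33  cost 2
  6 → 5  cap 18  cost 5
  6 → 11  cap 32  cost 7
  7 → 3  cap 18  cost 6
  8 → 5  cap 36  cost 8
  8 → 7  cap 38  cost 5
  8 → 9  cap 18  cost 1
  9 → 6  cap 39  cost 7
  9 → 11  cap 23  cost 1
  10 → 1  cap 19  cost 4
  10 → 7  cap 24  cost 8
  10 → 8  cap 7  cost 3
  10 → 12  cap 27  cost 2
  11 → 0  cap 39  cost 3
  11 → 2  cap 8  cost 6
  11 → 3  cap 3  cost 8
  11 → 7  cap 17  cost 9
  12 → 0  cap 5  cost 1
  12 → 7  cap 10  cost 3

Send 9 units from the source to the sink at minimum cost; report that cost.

Minimum cost for 9 units: 65

shortest-cost path #1: 10→12→0→5 push 5 @ unit cost 5 (adds 25)
shortest-cost path #2: 10→8→9→11→0→5 push 4 @ unit cost 10 (adds 40)
total cost = 65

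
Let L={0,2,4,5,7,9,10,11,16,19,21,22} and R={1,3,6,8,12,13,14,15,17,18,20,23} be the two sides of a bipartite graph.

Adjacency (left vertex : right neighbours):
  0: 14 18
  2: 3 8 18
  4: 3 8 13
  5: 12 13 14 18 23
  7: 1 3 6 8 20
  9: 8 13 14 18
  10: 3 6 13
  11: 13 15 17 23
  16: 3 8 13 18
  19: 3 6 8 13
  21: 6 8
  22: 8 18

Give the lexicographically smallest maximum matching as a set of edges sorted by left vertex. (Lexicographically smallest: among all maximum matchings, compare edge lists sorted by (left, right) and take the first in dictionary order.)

|M| = 9 (so the lex-smallest maximum matching has 9 edges)
process left vertices in ascending order; for each, take the smallest-labelled available neighbour that still permits 9 edges overall, or leave it unmatched if none does
lex-smallest matching: {0-14, 2-3, 4-8, 5-12, 7-1, 9-13, 10-6, 11-15, 16-18}

Lex-smallest maximum matching: {(0,14), (2,3), (4,8), (5,12), (7,1), (9,13), (10,6), (11,15), (16,18)}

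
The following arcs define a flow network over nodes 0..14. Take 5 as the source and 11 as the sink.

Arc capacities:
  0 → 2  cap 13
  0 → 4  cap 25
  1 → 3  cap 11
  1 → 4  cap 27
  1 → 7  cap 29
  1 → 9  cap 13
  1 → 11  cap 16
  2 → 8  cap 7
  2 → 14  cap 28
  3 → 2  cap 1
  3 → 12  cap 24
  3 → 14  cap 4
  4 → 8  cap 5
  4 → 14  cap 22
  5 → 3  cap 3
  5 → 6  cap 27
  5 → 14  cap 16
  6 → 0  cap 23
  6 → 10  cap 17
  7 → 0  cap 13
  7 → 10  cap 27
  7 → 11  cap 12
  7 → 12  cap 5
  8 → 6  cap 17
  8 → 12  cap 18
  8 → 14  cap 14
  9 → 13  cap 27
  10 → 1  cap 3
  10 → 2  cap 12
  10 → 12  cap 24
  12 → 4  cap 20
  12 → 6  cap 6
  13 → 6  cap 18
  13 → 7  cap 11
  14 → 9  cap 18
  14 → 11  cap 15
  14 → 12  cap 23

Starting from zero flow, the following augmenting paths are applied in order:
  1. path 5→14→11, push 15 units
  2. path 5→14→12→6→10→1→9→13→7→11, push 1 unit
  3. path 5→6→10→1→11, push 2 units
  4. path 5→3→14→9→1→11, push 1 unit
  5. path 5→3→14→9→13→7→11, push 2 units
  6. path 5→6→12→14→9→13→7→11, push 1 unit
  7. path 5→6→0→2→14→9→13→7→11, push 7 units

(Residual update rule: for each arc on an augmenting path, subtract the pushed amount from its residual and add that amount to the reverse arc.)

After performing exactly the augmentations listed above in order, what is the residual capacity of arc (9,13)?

after path 1 (5→14→11, push 15): res(9,13)=27
after path 2 (5→14→12→6→10→1→9→13→7→11, push 1): res(9,13)=26
after path 3 (5→6→10→1→11, push 2): res(9,13)=26
after path 4 (5→3→14→9→1→11, push 1): res(9,13)=26
after path 5 (5→3→14→9→13→7→11, push 2): res(9,13)=24
after path 6 (5→6→12→14→9→13→7→11, push 1): res(9,13)=23
after path 7 (5→6→0→2→14→9→13→7→11, push 7): res(9,13)=16

Residual capacity of (9,13): 16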